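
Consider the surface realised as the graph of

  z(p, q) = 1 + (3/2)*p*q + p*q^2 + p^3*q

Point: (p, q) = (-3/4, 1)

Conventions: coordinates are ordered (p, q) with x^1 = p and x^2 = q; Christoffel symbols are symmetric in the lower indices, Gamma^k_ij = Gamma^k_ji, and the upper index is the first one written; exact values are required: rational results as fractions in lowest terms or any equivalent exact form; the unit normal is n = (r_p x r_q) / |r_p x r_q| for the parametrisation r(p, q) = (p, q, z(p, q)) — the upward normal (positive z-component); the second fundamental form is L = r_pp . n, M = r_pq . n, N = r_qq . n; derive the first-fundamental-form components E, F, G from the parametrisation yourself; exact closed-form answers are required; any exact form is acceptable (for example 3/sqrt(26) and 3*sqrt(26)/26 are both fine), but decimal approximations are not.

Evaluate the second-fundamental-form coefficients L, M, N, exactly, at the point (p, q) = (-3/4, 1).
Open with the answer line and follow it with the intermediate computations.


Answer: L = -288*sqrt(113945)/113945, M = 332*sqrt(113945)/113945, N = -96*sqrt(113945)/113945

z_p = 67/16, z_q = -195/64, z_pp = -9/2, z_pq = 83/16, z_qq = -3/2
E = 4745/256, F = -13065/1024, G = 42121/4096; answer radicand W^2 = 113945/4096
unnormalised second-form numerators: l = -9/2, m = 83/16, n = -3/2; L = l/sqrt(113945/4096), and similarly M = m/sqrt(W^2), N = n/sqrt(W^2)


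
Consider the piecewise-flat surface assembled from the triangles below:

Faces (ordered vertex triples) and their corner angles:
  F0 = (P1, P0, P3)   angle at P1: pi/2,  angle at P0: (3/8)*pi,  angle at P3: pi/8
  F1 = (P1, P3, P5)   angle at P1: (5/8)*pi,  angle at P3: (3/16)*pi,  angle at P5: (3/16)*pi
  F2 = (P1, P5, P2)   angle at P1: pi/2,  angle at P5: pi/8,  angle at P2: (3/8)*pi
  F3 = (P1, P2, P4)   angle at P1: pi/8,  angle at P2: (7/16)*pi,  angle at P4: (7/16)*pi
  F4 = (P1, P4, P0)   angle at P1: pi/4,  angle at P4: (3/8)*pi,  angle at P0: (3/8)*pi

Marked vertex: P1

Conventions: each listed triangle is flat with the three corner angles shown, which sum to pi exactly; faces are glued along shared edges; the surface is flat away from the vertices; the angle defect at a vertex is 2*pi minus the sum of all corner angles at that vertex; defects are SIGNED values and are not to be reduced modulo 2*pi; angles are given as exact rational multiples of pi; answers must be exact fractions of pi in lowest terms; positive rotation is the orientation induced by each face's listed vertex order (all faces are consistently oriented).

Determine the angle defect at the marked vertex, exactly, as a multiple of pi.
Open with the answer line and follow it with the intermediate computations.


Answer: defect(P1) = 0

Sum of corner angles at P1: 2*pi
defect = 2*pi - 2*pi


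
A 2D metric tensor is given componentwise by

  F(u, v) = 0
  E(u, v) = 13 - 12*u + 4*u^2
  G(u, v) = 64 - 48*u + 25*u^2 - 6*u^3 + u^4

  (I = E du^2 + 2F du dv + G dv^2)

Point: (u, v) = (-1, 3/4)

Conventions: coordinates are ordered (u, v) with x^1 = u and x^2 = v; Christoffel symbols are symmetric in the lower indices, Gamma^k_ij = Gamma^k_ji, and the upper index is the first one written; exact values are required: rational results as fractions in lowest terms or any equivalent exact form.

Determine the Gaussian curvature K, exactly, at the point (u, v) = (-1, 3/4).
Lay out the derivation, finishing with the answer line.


E = 29, F = 0, G = 144, EG - F^2 = 4176 at the point
E_u = -20, E_v = 0, F_u = 0, F_v = 0, G_u = -120, G_v = 0
E_vv = 0, F_uv = 0, G_uu = 98
Apply the Brioschi formula K = (det M1 - det M2)/(EG - F^2)^2 over the derivative matrices of E, F, G.
M1 = [[-E_vv/2 + F_uv - G_uu/2, E_u/2, F_u - E_v/2], [F_v - G_u/2, E, F], [G_v/2, F, G]] = [[-49, -10, 0], [60, 29, 0], [0, 0, 144]]; det M1 = -118224
M2 = [[0, E_v/2, G_u/2], [E_v/2, E, F], [G_u/2, F, G]] = [[0, 0, -60], [0, 29, 0], [-60, 0, 144]]; det M2 = -104400
det M1 - det M2 = -13824; K = -13824 / (4176)^2 = -2/2523

Answer: K = -2/2523


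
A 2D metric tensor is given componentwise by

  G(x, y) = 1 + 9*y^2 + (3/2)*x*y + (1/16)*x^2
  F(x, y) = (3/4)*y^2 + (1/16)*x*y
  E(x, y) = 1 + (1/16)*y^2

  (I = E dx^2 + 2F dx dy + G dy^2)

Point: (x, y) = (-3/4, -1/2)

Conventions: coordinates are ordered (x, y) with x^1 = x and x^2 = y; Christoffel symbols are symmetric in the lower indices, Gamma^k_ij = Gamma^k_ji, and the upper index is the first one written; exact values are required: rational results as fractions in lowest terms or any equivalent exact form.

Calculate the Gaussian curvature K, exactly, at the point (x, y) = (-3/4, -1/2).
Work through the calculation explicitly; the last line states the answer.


E = 65/64, F = 27/128, G = 985/256, EG - F^2 = 989/256 at the point
E_x = 0, E_y = -1/16, F_x = -1/32, F_y = -51/64, G_x = -27/32, G_y = -81/8
E_yy = 1/8, F_xy = 1/16, G_xx = 1/8
Using the Brioschi determinant formula for K from the metric derivatives:
M1 = [[-E_yy/2 + F_xy - G_xx/2, E_x/2, F_x - E_y/2], [F_y - G_x/2, E, F], [G_y/2, F, G]] = [[-1/16, 0, 0], [-3/8, 65/64, 27/128], [-81/16, 27/128, 985/256]]; det M1 = -989/4096
M2 = [[0, E_y/2, G_x/2], [E_y/2, E, F], [G_x/2, F, G]] = [[0, -1/32, -27/64], [-1/32, 65/64, 27/128], [-27/64, 27/128, 985/256]]; det M2 = -733/4096
det M1 - det M2 = -1/16; K = -1/16 / (989/256)^2 = -4096/978121

Answer: K = -4096/978121


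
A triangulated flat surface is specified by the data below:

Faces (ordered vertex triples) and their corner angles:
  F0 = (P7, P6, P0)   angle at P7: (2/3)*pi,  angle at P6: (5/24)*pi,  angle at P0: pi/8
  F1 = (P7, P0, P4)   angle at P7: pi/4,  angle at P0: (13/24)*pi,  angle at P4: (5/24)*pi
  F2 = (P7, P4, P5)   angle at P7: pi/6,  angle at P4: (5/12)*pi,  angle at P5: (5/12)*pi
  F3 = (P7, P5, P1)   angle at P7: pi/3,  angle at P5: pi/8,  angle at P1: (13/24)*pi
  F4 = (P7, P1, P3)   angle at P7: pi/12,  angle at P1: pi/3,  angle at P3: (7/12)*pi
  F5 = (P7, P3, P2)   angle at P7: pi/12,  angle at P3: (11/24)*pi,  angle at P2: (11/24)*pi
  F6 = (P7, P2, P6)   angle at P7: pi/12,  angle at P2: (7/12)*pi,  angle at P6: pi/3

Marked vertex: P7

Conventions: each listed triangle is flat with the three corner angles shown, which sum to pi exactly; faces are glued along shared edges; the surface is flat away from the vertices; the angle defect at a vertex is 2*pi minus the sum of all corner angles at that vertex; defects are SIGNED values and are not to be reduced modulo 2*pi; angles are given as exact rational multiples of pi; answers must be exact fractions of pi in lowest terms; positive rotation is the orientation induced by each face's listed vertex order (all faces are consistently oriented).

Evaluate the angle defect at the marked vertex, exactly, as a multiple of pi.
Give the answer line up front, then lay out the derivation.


Answer: defect(P7) = pi/3

Sum of corner angles at P7: (5/3)*pi
defect = 2*pi - (5/3)*pi


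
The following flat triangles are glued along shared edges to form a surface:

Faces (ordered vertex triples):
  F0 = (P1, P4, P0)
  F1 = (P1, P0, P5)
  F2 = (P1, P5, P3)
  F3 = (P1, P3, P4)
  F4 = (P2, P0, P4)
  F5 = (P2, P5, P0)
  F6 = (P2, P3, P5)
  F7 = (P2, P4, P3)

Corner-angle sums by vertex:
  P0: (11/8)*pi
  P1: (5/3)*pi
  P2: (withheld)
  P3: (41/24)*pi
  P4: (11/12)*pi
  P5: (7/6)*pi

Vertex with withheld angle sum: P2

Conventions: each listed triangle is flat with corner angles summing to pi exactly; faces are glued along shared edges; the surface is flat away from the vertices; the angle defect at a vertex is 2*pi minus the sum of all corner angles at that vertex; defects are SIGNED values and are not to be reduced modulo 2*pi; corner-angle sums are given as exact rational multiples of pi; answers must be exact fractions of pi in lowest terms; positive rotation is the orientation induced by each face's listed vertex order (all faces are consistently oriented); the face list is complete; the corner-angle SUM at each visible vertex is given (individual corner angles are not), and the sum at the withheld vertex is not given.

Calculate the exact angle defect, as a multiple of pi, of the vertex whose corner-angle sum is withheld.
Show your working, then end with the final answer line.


V = 6, E = 12, F = 8; chi = V - E + F = 2
Gauss-Bonnet: total defect = 2*pi*chi = 4*pi; visible defects sum to (19/6)*pi

Answer: defect(P2) = (5/6)*pi


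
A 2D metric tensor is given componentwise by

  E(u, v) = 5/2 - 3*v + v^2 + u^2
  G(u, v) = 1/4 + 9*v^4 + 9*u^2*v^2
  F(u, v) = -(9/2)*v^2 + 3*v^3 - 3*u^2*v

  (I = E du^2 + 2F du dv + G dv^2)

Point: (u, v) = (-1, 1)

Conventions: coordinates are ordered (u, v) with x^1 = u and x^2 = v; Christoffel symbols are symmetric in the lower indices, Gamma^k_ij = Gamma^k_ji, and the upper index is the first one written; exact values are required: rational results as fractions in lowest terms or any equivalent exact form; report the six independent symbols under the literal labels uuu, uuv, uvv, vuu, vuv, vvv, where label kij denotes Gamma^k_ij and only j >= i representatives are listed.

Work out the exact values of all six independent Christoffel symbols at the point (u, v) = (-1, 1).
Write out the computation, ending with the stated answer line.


E = 3/2, F = -9/2, G = 73/4 at the point
E_u = -2, E_v = -1, F_u = 6, F_v = -3, G_u = -18, G_v = 54
EG - F^2 = 57/8;  g^inv = (8/57) * [[73/4, 9/2], [9/2, 3/2]]
first-kind symbols [ij,l] = (1/2)(d_i g_jl + d_j g_il - d_l g_ij): [uu,u] = E_u/2 = -1, [uu,v] = F_u - E_v/2 = 13/2, [uv,u] = E_v/2 = -1/2, [uv,v] = G_u/2 = -9, [vv,u] = F_v - G_u/2 = 6, [vv,v] = G_v/2 = 27
Gamma^u_ij = (G*[ij,u] - F*[ij,v])/(EG - F^2), Gamma^v_ij = (E*[ij,v] - F*[ij,u])/(EG - F^2)

Answer: Gamma_uuu = 88/57, Gamma_uuv = -397/57, Gamma_uvv = 616/19, Gamma_vuu = 14/19, Gamma_vuv = -42/19, Gamma_vvv = 180/19


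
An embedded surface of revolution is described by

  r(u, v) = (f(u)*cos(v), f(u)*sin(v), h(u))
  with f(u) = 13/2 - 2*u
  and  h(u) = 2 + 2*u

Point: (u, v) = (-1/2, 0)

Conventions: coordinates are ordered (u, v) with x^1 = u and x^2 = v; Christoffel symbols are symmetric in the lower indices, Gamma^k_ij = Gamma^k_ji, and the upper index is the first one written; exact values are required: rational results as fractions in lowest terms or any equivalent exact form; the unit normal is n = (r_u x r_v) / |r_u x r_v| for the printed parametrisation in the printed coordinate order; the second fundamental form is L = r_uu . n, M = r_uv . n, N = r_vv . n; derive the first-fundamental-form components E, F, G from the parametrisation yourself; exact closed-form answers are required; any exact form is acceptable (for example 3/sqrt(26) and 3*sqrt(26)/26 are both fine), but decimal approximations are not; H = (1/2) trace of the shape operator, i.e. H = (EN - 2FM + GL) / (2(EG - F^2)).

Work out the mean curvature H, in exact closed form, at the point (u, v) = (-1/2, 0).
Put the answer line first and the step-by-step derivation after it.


Answer: H = sqrt(2)/30

f = 15/2, f' = -2, f'' = 0, h' = 2, h'' = 0
E = 8, F = 0, G = 225/4; answer radicand W^2 = 8
unnormalised second-form numerators: l = 0, m = 0, n = 15; L = l/sqrt(8), and similarly M = m/sqrt(W^2), N = n/sqrt(W^2)
H = (E*n - 2*F*m + G*l) / (2*(EG - F^2)*sqrt(W^2)); E*n - 2*F*m + G*l = 120, EG - F^2 = 450, so H = (2/15)/sqrt(8)


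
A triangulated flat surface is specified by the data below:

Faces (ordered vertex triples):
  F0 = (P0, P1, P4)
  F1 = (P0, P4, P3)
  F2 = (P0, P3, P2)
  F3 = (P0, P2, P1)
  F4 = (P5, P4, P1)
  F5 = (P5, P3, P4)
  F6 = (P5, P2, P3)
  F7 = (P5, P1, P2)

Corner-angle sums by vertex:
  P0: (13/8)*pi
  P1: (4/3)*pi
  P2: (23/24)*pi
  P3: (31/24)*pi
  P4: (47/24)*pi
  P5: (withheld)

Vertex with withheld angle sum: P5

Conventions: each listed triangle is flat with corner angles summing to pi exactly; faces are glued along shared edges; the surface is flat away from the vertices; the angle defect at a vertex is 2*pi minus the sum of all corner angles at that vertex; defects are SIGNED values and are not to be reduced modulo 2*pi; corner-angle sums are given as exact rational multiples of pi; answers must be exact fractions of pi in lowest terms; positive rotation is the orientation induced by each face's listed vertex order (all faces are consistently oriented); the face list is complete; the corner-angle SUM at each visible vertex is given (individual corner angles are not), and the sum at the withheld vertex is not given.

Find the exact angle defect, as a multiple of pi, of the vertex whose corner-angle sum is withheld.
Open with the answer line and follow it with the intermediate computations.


Answer: defect(P5) = (7/6)*pi

V = 6, E = 12, F = 8; chi = V - E + F = 2
Gauss-Bonnet: total defect = 2*pi*chi = 4*pi; visible defects sum to (17/6)*pi


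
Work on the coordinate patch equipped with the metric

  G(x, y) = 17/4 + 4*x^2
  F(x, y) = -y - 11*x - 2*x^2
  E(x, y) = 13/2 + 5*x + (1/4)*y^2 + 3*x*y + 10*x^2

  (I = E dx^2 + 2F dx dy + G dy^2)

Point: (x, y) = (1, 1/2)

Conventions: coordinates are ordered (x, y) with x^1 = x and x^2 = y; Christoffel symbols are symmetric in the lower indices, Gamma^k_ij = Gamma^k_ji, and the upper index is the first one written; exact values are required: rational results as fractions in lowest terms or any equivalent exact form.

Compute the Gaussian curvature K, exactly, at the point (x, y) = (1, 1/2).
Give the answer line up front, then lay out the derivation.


Answer: K = -59264/87723

E = 369/16, F = -27/2, G = 33/4, EG - F^2 = 513/64 at the point
E_x = 53/2, E_y = 13/4, F_x = -15, F_y = -1, G_x = 8, G_y = 0
E_yy = 1/2, F_xy = 0, G_xx = 8
Evaluate Brioschi's two determinant matrices M1, M2 and divide by (EG - F^2)^2.
M1 = [[-E_yy/2 + F_xy - G_xx/2, E_x/2, F_x - E_y/2], [F_y - G_x/2, E, F], [G_y/2, F, G]] = [[-17/4, 53/4, -133/8], [-5, 369/16, -27/2], [0, -27/2, 33/4]]; det M1 = -156081/256
M2 = [[0, E_y/2, G_x/2], [E_y/2, E, F], [G_x/2, F, G]] = [[0, 13/8, 4], [13/8, 369/16, -27/2], [4, -27/2, 33/4]]; det M2 = -144969/256
det M1 - det M2 = -1389/32; K = -1389/32 / (513/64)^2 = -59264/87723


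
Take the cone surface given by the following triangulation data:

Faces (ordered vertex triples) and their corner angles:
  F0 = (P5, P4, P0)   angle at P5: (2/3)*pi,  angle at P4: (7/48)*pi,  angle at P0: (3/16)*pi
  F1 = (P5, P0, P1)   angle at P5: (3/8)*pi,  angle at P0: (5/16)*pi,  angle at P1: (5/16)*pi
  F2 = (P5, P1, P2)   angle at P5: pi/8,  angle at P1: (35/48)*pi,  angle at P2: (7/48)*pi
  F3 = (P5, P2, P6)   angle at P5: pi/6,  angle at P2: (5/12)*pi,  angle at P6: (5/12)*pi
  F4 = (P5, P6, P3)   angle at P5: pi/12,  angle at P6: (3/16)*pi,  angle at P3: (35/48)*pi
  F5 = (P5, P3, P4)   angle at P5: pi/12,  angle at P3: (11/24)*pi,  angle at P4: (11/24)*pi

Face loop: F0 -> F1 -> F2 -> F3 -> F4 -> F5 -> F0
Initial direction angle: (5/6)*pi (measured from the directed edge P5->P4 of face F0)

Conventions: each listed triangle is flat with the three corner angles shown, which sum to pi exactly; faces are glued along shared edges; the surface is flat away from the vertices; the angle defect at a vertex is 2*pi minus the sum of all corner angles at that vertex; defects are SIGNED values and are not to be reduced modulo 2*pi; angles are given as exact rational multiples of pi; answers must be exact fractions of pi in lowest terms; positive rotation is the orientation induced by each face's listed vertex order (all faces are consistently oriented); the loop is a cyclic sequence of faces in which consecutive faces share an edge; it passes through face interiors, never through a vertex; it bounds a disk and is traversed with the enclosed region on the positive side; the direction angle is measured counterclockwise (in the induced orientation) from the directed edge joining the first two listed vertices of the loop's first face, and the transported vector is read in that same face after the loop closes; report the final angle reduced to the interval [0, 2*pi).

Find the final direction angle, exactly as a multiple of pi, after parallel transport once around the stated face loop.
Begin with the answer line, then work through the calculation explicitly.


Answer: final direction angle = (4/3)*pi

enclosed vertex P5: corner angles sum to (3/2)*pi, defect = 2*pi - (3/2)*pi = pi/2
summing the enclosed defects onto the initial angle, mod 2*pi in the induced orientation:
final angle = (5/6)*pi + pi/2 = (4/3)*pi (mod 2*pi)


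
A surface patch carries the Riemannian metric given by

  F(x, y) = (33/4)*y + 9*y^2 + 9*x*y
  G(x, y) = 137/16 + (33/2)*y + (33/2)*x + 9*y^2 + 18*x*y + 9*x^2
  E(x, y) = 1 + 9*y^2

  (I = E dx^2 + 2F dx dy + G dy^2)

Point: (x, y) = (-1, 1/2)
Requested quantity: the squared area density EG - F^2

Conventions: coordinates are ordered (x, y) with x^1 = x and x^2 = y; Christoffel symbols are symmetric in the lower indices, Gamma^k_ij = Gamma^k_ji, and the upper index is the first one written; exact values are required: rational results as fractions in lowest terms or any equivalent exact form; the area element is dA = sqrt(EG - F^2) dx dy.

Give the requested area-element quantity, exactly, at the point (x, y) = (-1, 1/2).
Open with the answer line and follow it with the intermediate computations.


Answer: EG - F^2 = 77/16

E = 13/4, F = 15/8, G = 41/16; EG - F^2 = 77/16


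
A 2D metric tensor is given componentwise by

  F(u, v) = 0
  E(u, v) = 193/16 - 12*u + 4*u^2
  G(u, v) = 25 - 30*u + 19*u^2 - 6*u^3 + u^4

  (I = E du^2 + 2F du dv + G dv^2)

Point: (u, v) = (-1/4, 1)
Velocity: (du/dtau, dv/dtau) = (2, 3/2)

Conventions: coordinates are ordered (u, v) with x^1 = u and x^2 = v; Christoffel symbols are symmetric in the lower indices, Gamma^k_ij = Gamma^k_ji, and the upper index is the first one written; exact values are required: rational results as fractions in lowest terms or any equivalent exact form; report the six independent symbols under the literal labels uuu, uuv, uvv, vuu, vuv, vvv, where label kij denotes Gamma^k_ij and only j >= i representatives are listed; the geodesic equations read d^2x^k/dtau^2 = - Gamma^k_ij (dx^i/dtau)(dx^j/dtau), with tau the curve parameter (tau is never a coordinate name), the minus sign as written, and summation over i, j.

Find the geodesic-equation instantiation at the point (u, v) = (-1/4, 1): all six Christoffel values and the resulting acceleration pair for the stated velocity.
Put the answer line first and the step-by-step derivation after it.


Answer: Gamma_uuu = -16/35, Gamma_uuv = 0, Gamma_uvv = 93/70, Gamma_vuu = 0, Gamma_vuv = -56/93, Gamma_vvv = 0; accelerations (d^2u/dtau^2, d^2v/dtau^2) = (-65/56, 112/31)

E = 245/16, F = 0, G = 8649/256 at the point
E_u = -14, E_v = 0, F_u = 0, F_v = 0, G_u = -651/16, G_v = 0
EG - F^2 = 2119005/4096;  g^inv = (4096/2119005) * [[8649/256, 0], [0, 245/16]]
first-kind symbols [ij,l] = (1/2)(d_i g_jl + d_j g_il - d_l g_ij): [uu,u] = E_u/2 = -7, [uu,v] = F_u - E_v/2 = 0, [uv,u] = E_v/2 = 0, [uv,v] = G_u/2 = -651/32, [vv,u] = F_v - G_u/2 = 651/32, [vv,v] = G_v/2 = 0
Gamma^u_ij = (G*[ij,u] - F*[ij,v])/(EG - F^2), Gamma^v_ij = (E*[ij,v] - F*[ij,u])/(EG - F^2)
Gamma_uuu = -16/35, Gamma_uuv = 0, Gamma_uvv = 93/70, Gamma_vuu = 0, Gamma_vuv = -56/93, Gamma_vvv = 0
d^2u/dtau^2 = -(Gamma_uuu*(2)^2 + 2*Gamma_uuv*(2)*(3/2) + Gamma_uvv*(3/2)^2) = -65/56
d^2v/dtau^2 = -(Gamma_vuu*(2)^2 + 2*Gamma_vuv*(2)*(3/2) + Gamma_vvv*(3/2)^2) = 112/31


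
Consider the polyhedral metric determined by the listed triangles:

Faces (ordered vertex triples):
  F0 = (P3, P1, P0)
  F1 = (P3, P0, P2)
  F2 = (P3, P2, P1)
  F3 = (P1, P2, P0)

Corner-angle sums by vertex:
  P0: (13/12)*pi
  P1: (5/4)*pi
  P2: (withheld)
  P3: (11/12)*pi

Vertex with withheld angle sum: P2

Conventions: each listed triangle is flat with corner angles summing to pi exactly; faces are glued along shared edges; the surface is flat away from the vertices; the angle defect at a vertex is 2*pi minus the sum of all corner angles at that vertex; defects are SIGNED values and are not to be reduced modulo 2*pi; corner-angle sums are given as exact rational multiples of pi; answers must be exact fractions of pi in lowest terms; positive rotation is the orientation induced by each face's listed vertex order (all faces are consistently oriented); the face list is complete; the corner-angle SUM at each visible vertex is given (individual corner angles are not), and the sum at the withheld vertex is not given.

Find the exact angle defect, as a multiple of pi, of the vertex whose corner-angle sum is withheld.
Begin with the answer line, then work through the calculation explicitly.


Answer: defect(P2) = (5/4)*pi

V = 4, E = 6, F = 4; chi = V - E + F = 2
Gauss-Bonnet: total defect = 2*pi*chi = 4*pi; visible defects sum to (11/4)*pi


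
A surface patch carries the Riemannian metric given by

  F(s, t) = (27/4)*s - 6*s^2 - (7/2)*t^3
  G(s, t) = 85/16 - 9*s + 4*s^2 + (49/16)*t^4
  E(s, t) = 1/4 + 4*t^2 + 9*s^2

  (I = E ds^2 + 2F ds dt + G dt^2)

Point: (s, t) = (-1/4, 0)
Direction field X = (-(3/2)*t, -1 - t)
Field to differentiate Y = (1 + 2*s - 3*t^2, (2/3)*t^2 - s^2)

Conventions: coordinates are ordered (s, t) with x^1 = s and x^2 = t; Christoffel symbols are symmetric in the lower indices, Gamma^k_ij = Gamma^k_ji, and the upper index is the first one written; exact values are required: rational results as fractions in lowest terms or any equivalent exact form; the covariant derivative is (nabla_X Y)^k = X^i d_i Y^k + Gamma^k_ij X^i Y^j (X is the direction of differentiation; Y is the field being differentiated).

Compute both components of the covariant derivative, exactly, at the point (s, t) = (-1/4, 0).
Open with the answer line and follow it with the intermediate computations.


Answer: (nabla_X Y)^s = 4279/1072, (nabla_X Y)^t = 1507/1072

E = 13/16, F = -33/16, G = 125/16 at the point
E_s = -9/2, E_t = 0, F_s = 39/4, F_t = 0, G_s = -11, G_t = 0
EG - F^2 = 67/32;  g^inv = (32/67) * [[125/16, 33/16], [33/16, 13/16]]
first-kind symbols [ij,l] = (1/2)(d_i g_jl + d_j g_il - d_l g_ij): [ss,s] = E_s/2 = -9/4, [ss,t] = F_s - E_t/2 = 39/4, [st,s] = E_t/2 = 0, [st,t] = G_s/2 = -11/2, [tt,s] = F_t - G_s/2 = 11/2, [tt,t] = G_t/2 = 0
Gamma^s_ij = (G*[ij,s] - F*[ij,t])/(EG - F^2), Gamma^t_ij = (E*[ij,t] - F*[ij,s])/(EG - F^2)
Gamma_sss = 81/67, Gamma_sst = -363/67, Gamma_stt = 1375/67, Gamma_tss = 105/67, Gamma_tst = -143/67, Gamma_ttt = 363/67
X = (0, -1), Y = (1/2, -1/16) at the point


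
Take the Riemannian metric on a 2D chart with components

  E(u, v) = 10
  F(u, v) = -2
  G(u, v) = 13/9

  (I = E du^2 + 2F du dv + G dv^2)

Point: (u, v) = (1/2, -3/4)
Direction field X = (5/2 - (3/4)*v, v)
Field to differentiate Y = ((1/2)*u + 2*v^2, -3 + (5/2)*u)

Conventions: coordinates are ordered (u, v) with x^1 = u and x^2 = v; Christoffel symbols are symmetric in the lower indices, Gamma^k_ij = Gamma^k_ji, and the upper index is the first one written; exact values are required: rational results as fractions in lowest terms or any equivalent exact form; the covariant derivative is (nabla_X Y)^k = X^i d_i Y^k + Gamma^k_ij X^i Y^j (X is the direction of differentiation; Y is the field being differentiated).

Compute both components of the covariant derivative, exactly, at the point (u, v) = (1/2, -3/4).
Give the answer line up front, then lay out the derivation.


Answer: (nabla_X Y)^u = 121/32, (nabla_X Y)^v = 245/32

E = 10, F = -2, G = 13/9 at the point
E_u = 0, E_v = 0, F_u = 0, F_v = 0, G_u = 0, G_v = 0
EG - F^2 = 94/9;  g^inv = (9/94) * [[13/9, 2], [2, 10]]
first-kind symbols [ij,l] = (1/2)(d_i g_jl + d_j g_il - d_l g_ij): [uu,u] = E_u/2 = 0, [uu,v] = F_u - E_v/2 = 0, [uv,u] = E_v/2 = 0, [uv,v] = G_u/2 = 0, [vv,u] = F_v - G_u/2 = 0, [vv,v] = G_v/2 = 0
Gamma^u_ij = (G*[ij,u] - F*[ij,v])/(EG - F^2), Gamma^v_ij = (E*[ij,v] - F*[ij,u])/(EG - F^2)
Gamma_uuu = 0, Gamma_uuv = 0, Gamma_uvv = 0, Gamma_vuu = 0, Gamma_vuv = 0, Gamma_vvv = 0
X = (49/16, -3/4), Y = (11/8, -7/4) at the point


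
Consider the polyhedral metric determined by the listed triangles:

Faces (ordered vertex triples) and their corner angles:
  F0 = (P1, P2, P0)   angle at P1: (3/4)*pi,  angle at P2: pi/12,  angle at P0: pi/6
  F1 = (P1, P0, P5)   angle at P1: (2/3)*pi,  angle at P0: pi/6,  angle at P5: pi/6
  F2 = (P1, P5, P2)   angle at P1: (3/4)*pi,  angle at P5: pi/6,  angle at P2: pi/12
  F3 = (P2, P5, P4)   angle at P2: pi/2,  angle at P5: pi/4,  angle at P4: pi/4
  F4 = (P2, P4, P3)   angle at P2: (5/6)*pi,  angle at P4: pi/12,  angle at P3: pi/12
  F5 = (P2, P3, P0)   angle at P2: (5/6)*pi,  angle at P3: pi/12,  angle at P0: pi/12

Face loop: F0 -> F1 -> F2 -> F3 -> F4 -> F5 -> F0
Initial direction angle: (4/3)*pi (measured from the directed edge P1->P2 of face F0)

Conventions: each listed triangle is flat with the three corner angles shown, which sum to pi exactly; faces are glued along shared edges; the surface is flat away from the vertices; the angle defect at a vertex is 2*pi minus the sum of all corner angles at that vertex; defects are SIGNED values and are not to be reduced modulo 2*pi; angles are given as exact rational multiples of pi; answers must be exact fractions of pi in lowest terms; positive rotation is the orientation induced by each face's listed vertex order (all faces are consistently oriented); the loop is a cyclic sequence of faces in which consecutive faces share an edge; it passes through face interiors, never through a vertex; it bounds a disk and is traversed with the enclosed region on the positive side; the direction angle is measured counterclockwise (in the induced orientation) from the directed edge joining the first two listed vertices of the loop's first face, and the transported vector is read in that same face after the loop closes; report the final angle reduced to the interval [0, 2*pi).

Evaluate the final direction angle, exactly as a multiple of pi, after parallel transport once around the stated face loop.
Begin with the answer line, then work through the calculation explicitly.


Answer: final direction angle = (5/6)*pi

enclosed vertex P1: corner angles sum to (13/6)*pi, defect = 2*pi - (13/6)*pi = -pi/6
enclosed vertex P2: corner angles sum to (7/3)*pi, defect = 2*pi - (7/3)*pi = -pi/3
summing the enclosed defects onto the initial angle, mod 2*pi in the induced orientation:
final angle = (4/3)*pi - pi/2 = (5/6)*pi (mod 2*pi)


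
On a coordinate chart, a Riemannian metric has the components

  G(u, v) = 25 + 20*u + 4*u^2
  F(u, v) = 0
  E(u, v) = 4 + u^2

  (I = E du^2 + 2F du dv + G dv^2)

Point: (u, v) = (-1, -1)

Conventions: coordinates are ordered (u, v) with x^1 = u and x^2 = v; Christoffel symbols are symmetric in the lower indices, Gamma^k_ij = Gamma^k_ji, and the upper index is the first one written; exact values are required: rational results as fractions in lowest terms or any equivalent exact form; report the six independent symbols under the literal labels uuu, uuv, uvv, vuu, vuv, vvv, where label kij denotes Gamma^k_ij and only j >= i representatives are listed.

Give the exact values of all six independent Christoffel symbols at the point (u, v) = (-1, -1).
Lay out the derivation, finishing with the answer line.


E = 5, F = 0, G = 9 at the point
E_u = -2, E_v = 0, F_u = 0, F_v = 0, G_u = 12, G_v = 0
EG - F^2 = 45;  g^inv = (1/45) * [[9, 0], [0, 5]]
first-kind symbols [ij,l] = (1/2)(d_i g_jl + d_j g_il - d_l g_ij): [uu,u] = E_u/2 = -1, [uu,v] = F_u - E_v/2 = 0, [uv,u] = E_v/2 = 0, [uv,v] = G_u/2 = 6, [vv,u] = F_v - G_u/2 = -6, [vv,v] = G_v/2 = 0
Gamma^u_ij = (G*[ij,u] - F*[ij,v])/(EG - F^2), Gamma^v_ij = (E*[ij,v] - F*[ij,u])/(EG - F^2)

Answer: Gamma_uuu = -1/5, Gamma_uuv = 0, Gamma_uvv = -6/5, Gamma_vuu = 0, Gamma_vuv = 2/3, Gamma_vvv = 0


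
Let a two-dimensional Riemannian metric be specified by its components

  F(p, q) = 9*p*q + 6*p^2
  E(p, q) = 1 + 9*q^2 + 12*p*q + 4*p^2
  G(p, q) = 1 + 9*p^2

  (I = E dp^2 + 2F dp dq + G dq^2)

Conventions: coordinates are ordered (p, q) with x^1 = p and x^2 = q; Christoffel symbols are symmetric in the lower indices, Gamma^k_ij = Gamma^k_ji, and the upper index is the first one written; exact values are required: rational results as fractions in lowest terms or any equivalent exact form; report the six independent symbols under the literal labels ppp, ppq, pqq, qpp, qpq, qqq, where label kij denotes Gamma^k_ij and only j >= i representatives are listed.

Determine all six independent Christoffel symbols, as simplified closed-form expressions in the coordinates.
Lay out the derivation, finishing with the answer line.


E = 1 + 9*q^2 + 12*p*q + 4*p^2; F = 9*p*q + 6*p^2; G = 1 + 9*p^2
Gamma^k_ij = (1/2) g^{kl} (d_i g_jl + d_j g_il - d_l g_ij), with g^inv = (1/(EG-F^2)) [[G, -F], [-F, E]]
first partials: E_p = 12*q + 8*p, E_q = 18*q + 12*p, F_p = 9*q + 12*p, F_q = 9*p, G_p = 18*p, G_q = 0
D = EG - F^2 = 1 + 9*q^2 + 12*p*q + 13*p^2
expanded: Gamma^p_pp = (G E_p - 2F F_p + F E_q)/(2D), Gamma^p_pq = (G E_q - F G_p)/(2D), Gamma^p_qq = (2G F_q - G G_p - F G_q)/(2D), Gamma^q_pp = (2E F_p - E E_q - F E_p)/(2D), Gamma^q_pq = (E G_p - F E_q)/(2D), Gamma^q_qq = (E G_q - 2F F_q + F G_p)/(2D); substitute and cancel common factors

Answer: Gamma_ppp = (4*p + 6*q)/(13*p^2 + 12*p*q + 9*q^2 + 1), Gamma_ppq = (6*p + 9*q)/(13*p^2 + 12*p*q + 9*q^2 + 1), Gamma_pqq = 0, Gamma_qpp = 6*p/(13*p^2 + 12*p*q + 9*q^2 + 1), Gamma_qpq = 9*p/(13*p^2 + 12*p*q + 9*q^2 + 1), Gamma_qqq = 0


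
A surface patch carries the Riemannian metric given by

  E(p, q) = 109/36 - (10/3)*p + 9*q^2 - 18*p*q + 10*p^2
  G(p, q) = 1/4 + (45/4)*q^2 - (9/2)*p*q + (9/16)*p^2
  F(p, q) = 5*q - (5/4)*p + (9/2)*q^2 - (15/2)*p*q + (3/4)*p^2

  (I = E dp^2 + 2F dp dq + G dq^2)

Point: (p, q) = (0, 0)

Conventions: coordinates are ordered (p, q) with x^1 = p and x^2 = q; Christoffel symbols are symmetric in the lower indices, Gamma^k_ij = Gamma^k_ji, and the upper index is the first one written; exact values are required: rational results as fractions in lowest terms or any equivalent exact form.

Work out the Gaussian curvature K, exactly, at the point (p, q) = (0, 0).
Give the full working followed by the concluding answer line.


E = 109/36, F = 0, G = 1/4, EG - F^2 = 109/144 at the point
E_p = -10/3, E_q = 0, F_p = -5/4, F_q = 5, G_p = 0, G_q = 0
E_qq = 18, F_pq = -15/2, G_pp = 9/8
K follows from Brioschi's formula, (det M1 - det M2)/(EG - F^2)^2.
M1 = [[-E_qq/2 + F_pq - G_pp/2, E_p/2, F_p - E_q/2], [F_q - G_p/2, E, F], [G_q/2, F, G]] = [[-273/16, -5/3, -5/4], [5, 109/36, 0], [0, 0, 1/4]]; det M1 = -2773/256
M2 = [[0, E_q/2, G_p/2], [E_q/2, E, F], [G_p/2, F, G]] = [[0, 0, 0], [0, 109/36, 0], [0, 0, 1/4]]; det M2 = 0
det M1 - det M2 = -2773/256; K = -2773/256 / (109/144)^2 = -224613/11881

Answer: K = -224613/11881


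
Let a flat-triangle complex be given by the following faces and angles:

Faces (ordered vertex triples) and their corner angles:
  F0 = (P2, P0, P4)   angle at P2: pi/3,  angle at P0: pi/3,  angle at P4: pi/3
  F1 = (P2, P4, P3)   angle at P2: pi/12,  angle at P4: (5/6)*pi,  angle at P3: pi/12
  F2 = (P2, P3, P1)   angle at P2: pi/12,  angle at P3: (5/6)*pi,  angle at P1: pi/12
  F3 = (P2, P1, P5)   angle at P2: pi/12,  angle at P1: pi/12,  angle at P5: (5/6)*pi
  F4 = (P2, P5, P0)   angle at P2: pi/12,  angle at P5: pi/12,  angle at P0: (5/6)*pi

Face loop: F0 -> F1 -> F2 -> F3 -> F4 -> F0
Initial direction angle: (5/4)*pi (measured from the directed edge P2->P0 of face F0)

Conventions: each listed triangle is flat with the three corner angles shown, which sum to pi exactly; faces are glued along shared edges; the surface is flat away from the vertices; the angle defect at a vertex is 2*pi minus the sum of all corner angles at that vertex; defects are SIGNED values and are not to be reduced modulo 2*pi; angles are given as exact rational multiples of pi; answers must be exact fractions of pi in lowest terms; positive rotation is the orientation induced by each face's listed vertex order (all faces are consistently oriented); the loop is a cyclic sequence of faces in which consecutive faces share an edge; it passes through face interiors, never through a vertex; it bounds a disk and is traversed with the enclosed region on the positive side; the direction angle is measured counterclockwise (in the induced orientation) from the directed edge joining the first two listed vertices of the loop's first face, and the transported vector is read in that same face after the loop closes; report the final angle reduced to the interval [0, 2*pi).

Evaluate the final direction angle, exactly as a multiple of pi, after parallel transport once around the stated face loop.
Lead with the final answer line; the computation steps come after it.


Answer: final direction angle = (7/12)*pi

enclosed vertex P2: corner angles sum to (2/3)*pi, defect = 2*pi - (2/3)*pi = (4/3)*pi
the rotation equals the total enclosed defect, so the final angle is initial + defects (mod 2*pi)
final angle = (5/4)*pi + (4/3)*pi = (7/12)*pi (mod 2*pi)


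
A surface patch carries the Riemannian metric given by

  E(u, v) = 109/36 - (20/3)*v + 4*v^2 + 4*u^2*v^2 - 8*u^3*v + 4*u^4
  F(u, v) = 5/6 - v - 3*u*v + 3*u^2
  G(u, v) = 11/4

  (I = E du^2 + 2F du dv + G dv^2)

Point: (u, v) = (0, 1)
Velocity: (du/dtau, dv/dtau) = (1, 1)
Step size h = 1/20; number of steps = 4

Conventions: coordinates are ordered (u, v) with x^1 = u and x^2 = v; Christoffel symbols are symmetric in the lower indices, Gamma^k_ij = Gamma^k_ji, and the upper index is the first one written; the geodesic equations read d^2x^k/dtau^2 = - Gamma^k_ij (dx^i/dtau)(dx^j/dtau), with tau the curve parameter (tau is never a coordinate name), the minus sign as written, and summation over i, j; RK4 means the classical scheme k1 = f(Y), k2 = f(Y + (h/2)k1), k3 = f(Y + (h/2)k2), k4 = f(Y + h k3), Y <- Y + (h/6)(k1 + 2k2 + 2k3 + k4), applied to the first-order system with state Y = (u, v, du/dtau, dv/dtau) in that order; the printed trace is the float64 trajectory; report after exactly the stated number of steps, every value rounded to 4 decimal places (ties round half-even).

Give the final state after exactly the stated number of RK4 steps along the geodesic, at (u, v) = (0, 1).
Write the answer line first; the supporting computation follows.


Answer: u = 0.1874, v = 1.2233, du/dtau = 0.8534, dv/dtau = 1.2149

f(Y) = (du/dtau, dv/dtau, -Gamma^u_ij Y'^i Y'^j, -Gamma^v_ij Y'^i Y'^j) with the Gammas evaluated at the stage position; h = 0.050000; intermediate values shown to 6 dp
step 0: u = 0.0000, v = 1.0000, du/dtau = 1.0000, dv/dtau = 1.0000
step 1:
  k1: at (u, v) = (0.000000, 1.000000), (du/dtau, dv/dtau) = (1.000000, 1.000000); Gamma_uuu = -0.633094, Gamma_uuv = 1.899281, Gamma_uvv = -2.848921, Gamma_vuu = -1.371703, Gamma_vuv = 0.115108, Gamma_vvv = -0.172662; k1 = (1.000000, 1.000000, -0.316547, 1.314149)
  k2: at (u, v) = (0.025000, 1.025000), (du/dtau, dv/dtau) = (0.992086, 1.032854); Gamma_uuu = -0.697891, Gamma_uuv = 2.058875, Gamma_uvv = -2.877518, Gamma_vuu = -1.411008, Gamma_vuv = 0.199649, Gamma_vvv = -0.279032; k2 = (0.992086, 1.032854, -0.462790, 1.277279)
  k3: at (u, v) = (0.024802, 1.025821), (du/dtau, dv/dtau) = (0.988430, 1.031932); Gamma_uuu = -0.700064, Gamma_uuv = 2.061122, Gamma_uvv = -2.866960, Gamma_vuu = -1.413805, Gamma_vuv = 0.200094, Gamma_vvv = -0.278325; k3 = (0.988430, 1.031932, -0.467723, 1.269474)
  k4: at (u, v) = (0.049422, 1.051597), (du/dtau, dv/dtau) = (0.976614, 1.063474); Gamma_uuu = -0.773007, Gamma_uuv = 2.199248, Gamma_uvv = -2.860435, Gamma_vuu = -1.463521, Gamma_vuv = 0.293380, Gamma_vvv = -0.381582; k4 = (0.976614, 1.063474, -0.595934, 1.218019)
  Y <- Y + (h/6)(k1 + 2k2 + 2k3 + k4): u = 0.0495, v = 1.0516, du/dtau = 0.9769, dv/dtau = 1.0635
step 2:
  k1: at (u, v) = (0.049480, 1.051609), (du/dtau, dv/dtau) = (0.976887, 1.063547); Gamma_uuu = -0.773066, Gamma_uuv = 2.199453, Gamma_uvv = -2.860911, Gamma_vuu = -1.463491, Gamma_vuv = 0.293553, Gamma_vvv = -0.381835; k1 = (0.976887, 1.063547, -0.596500, 1.218546)
  k2: at (u, v) = (0.073903, 1.078197), (du/dtau, dv/dtau) = (0.961975, 1.094011); Gamma_uuu = -0.852379, Gamma_uuv = 2.315984, Gamma_uvv = -2.825510, Gamma_vuu = -1.524029, Gamma_vuv = 0.393737, Gamma_vvv = -0.480361; k2 = (0.961975, 1.094011, -0.704207, 1.156508)
  k3: at (u, v) = (0.073530, 1.078959), (du/dtau, dv/dtau) = (0.959282, 1.092460); Gamma_uuu = -0.853711, Gamma_uuv = 2.315295, Gamma_uvv = -2.814074, Gamma_vuu = -1.526902, Gamma_vuv = 0.393527, Gamma_vvv = -0.478303; k3 = (0.959282, 1.092460, -0.708640, 1.151115)
  k4: at (u, v) = (0.097445, 1.106232), (du/dtau, dv/dtau) = (0.941455, 1.121103); Gamma_uuu = -0.936386, Gamma_uuv = 2.407592, Gamma_uvv = -2.753684, Gamma_vuu = -1.598406, Gamma_vuv = 0.497103, Gamma_vvv = -0.568561; k4 = (0.941455, 1.121103, -0.791293, 1.081985)
  Y <- Y + (h/6)(k1 + 2k2 + 2k3 + k4): u = 0.0975, v = 1.1063, du/dtau = 0.9418, dv/dtau = 1.1212
step 3:
  k1: at (u, v) = (0.097488, 1.106255), (du/dtau, dv/dtau) = (0.941775, 1.121179); Gamma_uuu = -0.936487, Gamma_uuv = 2.407746, Gamma_uvv = -2.753824, Gamma_vuu = -1.598456, Gamma_vuv = 0.497264, Gamma_vvv = -0.568739; k1 = (0.941775, 1.121179, -0.792389, 1.082542)
  k2: at (u, v) = (0.121032, 1.134285), (du/dtau, dv/dtau) = (0.921965, 1.148242); Gamma_uuu = -1.021218, Gamma_uuv = 2.477963, Gamma_uvv = -2.673972, Gamma_vuu = -1.681051, Gamma_vuv = 0.602694, Gamma_vvv = -0.650368; k2 = (0.921965, 1.148242, -0.852957, 1.010340)
  k3: at (u, v) = (0.120537, 1.134961), (du/dtau, dv/dtau) = (0.920451, 1.146437); Gamma_uuu = -1.021526, Gamma_uuv = 2.475294, Gamma_uvv = -2.663353, Gamma_vuu = -1.683627, Gamma_vuv = 0.601680, Gamma_vvv = -0.647393; k3 = (0.920451, 1.146437, -0.858094, 1.007466)
  k4: at (u, v) = (0.143510, 1.163577), (du/dtau, dv/dtau) = (0.898870, 1.171552); Gamma_uuu = -1.105770, Gamma_uuv = 2.523852, Gamma_uvv = -2.569697, Gamma_vuu = -1.776536, Gamma_vuv = 0.706140, Gamma_vvv = -0.718967; k4 = (0.898870, 1.171552, -0.895180, 0.934956)
  Y <- Y + (h/6)(k1 + 2k2 + 2k3 + k4): u = 0.1435, v = 1.1636, du/dtau = 0.8992, dv/dtau = 1.1716
step 4:
  k1: at (u, v) = (0.143533, 1.163606), (du/dtau, dv/dtau) = (0.899194, 1.171621); Gamma_uuu = -1.105855, Gamma_uuv = 2.523893, Gamma_uvv = -2.569601, Gamma_vuu = -1.776634, Gamma_vuv = 0.706245, Gamma_vvv = -0.719036; k1 = (0.899194, 1.171621, -0.896498, 0.935435)
  k2: at (u, v) = (0.166013, 1.192897), (du/dtau, dv/dtau) = (0.876782, 1.195007); Gamma_uuu = -1.188965, Gamma_uuv = 2.553726, Gamma_uvv = -2.465797, Gamma_vuu = -1.879872, Gamma_vuv = 0.808827, Gamma_vvv = -0.780978; k2 = (0.876782, 1.195007, -0.916112, 0.865500)
  k3: at (u, v) = (0.165453, 1.193481), (du/dtau, dv/dtau) = (0.876292, 1.193259); Gamma_uuu = -1.188402, Gamma_uuv = 2.550144, Gamma_uvv = -2.456882, Gamma_vuu = -1.881925, Gamma_vuv = 0.807161, Gamma_vvv = -0.777642; k3 = (0.876292, 1.193259, -0.922248, 0.864360)
  k4: at (u, v) = (0.187348, 1.223269), (du/dtau, dv/dtau) = (0.853082, 1.214839); Gamma_uuu = -1.268824, Gamma_uuv = 2.563464, Gamma_uvv = -2.348277, Gamma_vuu = -1.994332, Gamma_vuv = 0.906225, Gamma_vvv = -0.830153; k4 = (0.853082, 1.214839, -0.924277, 0.798196)
  Y <- Y + (h/6)(k1 + 2k2 + 2k3 + k4): u = 0.1874, v = 1.2233, du/dtau = 0.8534, dv/dtau = 1.2149


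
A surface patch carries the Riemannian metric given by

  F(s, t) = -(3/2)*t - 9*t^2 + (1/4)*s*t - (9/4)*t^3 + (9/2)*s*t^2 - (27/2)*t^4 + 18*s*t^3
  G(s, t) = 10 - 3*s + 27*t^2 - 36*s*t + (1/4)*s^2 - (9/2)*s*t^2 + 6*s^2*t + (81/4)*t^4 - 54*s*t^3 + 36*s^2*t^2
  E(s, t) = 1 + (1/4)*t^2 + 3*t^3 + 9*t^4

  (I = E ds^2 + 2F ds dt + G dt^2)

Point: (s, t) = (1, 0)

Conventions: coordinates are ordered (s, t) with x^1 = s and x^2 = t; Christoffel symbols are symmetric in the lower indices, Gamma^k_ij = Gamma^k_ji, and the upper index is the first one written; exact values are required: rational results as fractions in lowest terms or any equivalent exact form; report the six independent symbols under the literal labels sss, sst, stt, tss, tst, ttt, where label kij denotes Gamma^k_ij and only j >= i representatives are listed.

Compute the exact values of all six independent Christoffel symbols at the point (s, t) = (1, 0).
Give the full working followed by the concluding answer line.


E = 1, F = 0, G = 29/4 at the point
E_s = 0, E_t = 0, F_s = 0, F_t = -5/4, G_s = -5/2, G_t = -30
EG - F^2 = 29/4;  g^inv = (4/29) * [[29/4, 0], [0, 1]]
first-kind symbols [ij,l] = (1/2)(d_i g_jl + d_j g_il - d_l g_ij): [ss,s] = E_s/2 = 0, [ss,t] = F_s - E_t/2 = 0, [st,s] = E_t/2 = 0, [st,t] = G_s/2 = -5/4, [tt,s] = F_t - G_s/2 = 0, [tt,t] = G_t/2 = -15
Gamma^s_ij = (G*[ij,s] - F*[ij,t])/(EG - F^2), Gamma^t_ij = (E*[ij,t] - F*[ij,s])/(EG - F^2)

Answer: Gamma_sss = 0, Gamma_sst = 0, Gamma_stt = 0, Gamma_tss = 0, Gamma_tst = -5/29, Gamma_ttt = -60/29
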